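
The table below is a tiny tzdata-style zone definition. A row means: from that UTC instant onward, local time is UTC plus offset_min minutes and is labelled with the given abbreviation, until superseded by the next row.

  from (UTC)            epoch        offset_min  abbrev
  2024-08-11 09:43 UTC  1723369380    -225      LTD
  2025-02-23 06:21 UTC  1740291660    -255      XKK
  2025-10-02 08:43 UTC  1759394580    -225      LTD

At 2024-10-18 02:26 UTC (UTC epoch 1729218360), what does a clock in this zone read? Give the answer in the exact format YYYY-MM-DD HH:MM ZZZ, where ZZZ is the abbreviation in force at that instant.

2024-10-17 22:41 LTD

Query: 2024-10-18 02:26 UTC
Rule 1/3 (LTD, -03:45): 2024-08-11 09:43 UTC ≤ query < 2025-02-23 06:21 UTC
2·60 + 26 - 225 = -79 min
-79 = -1·1440 + 1361; 1361 = 22·60 + 41 → 22:41, 2024-10-18 - 1 day = 2024-10-17
→ 2024-10-17 22:41 LTD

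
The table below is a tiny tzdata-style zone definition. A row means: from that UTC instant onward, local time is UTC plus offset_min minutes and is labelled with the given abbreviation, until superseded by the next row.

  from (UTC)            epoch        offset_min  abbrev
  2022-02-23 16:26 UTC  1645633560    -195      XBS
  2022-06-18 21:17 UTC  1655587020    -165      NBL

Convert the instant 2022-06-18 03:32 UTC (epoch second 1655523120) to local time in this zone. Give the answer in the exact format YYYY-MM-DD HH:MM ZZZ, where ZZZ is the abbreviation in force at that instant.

2022-06-18 00:17 XBS

Query: 2022-06-18 03:32 UTC
Rule 1/2 (XBS, -03:15): 2022-02-23 16:26 UTC ≤ query < 2022-06-18 21:17 UTC
3·60 + 32 - 195 = 17 min
17 = 0·1440 + 17; 17 = 0·60 + 17 → 00:17, same day
→ 2022-06-18 00:17 XBS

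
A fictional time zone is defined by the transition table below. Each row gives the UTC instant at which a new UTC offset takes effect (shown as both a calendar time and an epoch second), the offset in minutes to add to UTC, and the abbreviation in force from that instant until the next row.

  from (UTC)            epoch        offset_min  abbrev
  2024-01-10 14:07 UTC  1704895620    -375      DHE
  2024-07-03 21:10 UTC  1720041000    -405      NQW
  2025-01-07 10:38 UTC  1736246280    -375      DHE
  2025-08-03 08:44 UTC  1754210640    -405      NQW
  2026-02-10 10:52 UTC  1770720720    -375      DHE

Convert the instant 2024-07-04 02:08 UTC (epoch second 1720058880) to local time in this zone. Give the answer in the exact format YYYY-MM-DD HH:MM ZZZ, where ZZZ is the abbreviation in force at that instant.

2024-07-03 19:23 NQW

Query: 2024-07-04 02:08 UTC
Rule 2/5 (NQW, -06:45): 2024-07-03 21:10 UTC ≤ query < 2025-01-07 10:38 UTC
2·60 + 8 - 405 = -277 min
-277 = -1·1440 + 1163; 1163 = 19·60 + 23 → 19:23, 2024-07-04 - 1 day = 2024-07-03
→ 2024-07-03 19:23 NQW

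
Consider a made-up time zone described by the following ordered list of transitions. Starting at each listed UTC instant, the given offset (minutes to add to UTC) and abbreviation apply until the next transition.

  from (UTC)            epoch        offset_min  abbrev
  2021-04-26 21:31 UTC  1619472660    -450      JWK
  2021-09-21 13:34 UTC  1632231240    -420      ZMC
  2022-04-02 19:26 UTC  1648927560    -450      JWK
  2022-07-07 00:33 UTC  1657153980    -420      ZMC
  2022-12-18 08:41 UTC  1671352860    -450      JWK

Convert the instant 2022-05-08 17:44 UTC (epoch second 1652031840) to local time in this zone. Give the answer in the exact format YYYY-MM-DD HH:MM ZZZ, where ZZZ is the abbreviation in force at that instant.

2022-05-08 10:14 JWK

Query: 2022-05-08 17:44 UTC
Rule 3/5 (JWK, -07:30): 2022-04-02 19:26 UTC ≤ query < 2022-07-07 00:33 UTC
17·60 + 44 - 450 = 614 min
614 = 0·1440 + 614; 614 = 10·60 + 14 → 10:14, same day
→ 2022-05-08 10:14 JWK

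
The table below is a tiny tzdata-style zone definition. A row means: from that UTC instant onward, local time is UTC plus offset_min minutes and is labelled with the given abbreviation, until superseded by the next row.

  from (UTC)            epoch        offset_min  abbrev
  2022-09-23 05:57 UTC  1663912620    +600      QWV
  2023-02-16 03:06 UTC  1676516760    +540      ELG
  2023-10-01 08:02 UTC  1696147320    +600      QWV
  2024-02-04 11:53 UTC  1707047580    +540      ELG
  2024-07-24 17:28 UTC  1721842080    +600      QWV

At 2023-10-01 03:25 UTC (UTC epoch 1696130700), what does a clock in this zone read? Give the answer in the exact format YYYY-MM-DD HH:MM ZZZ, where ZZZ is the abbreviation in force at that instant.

Query: 2023-10-01 03:25 UTC
Rule 2/5 (ELG, +09:00): 2023-02-16 03:06 UTC ≤ query < 2023-10-01 08:02 UTC
3·60 + 25 + 540 = 745 min
745 = 0·1440 + 745; 745 = 12·60 + 25 → 12:25, same day
→ 2023-10-01 12:25 ELG

2023-10-01 12:25 ELG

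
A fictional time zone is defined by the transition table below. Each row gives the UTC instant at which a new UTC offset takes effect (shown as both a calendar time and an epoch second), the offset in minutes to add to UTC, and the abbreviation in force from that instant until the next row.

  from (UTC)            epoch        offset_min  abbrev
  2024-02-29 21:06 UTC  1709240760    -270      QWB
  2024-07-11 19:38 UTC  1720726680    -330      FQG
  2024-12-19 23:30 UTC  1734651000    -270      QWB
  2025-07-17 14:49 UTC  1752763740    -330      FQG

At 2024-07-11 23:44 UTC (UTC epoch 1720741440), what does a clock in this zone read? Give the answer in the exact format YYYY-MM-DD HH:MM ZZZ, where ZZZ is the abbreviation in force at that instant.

2024-07-11 18:14 FQG

Query: 2024-07-11 23:44 UTC
Rule 2/4 (FQG, -05:30): 2024-07-11 19:38 UTC ≤ query < 2024-12-19 23:30 UTC
23·60 + 44 - 330 = 1094 min
1094 = 0·1440 + 1094; 1094 = 18·60 + 14 → 18:14, same day
→ 2024-07-11 18:14 FQG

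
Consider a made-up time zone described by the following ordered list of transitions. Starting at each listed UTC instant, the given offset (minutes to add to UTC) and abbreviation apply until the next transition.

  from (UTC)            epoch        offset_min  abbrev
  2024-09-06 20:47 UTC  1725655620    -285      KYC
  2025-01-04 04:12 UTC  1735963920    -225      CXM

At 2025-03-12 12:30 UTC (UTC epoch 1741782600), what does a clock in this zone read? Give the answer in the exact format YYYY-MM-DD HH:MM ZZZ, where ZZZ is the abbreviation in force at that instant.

2025-03-12 08:45 CXM

Query: 2025-03-12 12:30 UTC
Rule 2/2 (CXM, -03:45): 2025-01-04 04:12 UTC ≤ query < +∞
12·60 + 30 - 225 = 525 min
525 = 0·1440 + 525; 525 = 8·60 + 45 → 08:45, same day
→ 2025-03-12 08:45 CXM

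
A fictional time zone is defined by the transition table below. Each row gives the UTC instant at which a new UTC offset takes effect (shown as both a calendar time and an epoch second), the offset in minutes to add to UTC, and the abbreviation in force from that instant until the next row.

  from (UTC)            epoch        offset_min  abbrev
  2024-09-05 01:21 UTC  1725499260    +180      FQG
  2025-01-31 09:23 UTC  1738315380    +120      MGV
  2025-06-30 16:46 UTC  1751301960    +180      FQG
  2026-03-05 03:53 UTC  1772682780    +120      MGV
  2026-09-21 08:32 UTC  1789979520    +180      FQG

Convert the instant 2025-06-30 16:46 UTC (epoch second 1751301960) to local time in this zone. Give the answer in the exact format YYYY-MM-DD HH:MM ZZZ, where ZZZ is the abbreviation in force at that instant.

Query: 2025-06-30 16:46 UTC
Rule 3/5 (FQG, +03:00): 2025-06-30 16:46 UTC ≤ query < 2026-03-05 03:53 UTC
16·60 + 46 + 180 = 1186 min
1186 = 0·1440 + 1186; 1186 = 19·60 + 46 → 19:46, same day
→ 2025-06-30 19:46 FQG

2025-06-30 19:46 FQG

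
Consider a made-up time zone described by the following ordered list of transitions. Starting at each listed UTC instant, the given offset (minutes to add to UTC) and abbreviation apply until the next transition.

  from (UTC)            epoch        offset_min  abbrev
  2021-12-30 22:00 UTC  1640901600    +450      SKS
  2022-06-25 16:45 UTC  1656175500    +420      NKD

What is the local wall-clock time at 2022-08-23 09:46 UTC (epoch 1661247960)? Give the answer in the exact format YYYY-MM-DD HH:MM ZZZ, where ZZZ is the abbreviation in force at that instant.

2022-08-23 16:46 NKD

Query: 2022-08-23 09:46 UTC
Rule 2/2 (NKD, +07:00): 2022-06-25 16:45 UTC ≤ query < +∞
9·60 + 46 + 420 = 1006 min
1006 = 0·1440 + 1006; 1006 = 16·60 + 46 → 16:46, same day
→ 2022-08-23 16:46 NKD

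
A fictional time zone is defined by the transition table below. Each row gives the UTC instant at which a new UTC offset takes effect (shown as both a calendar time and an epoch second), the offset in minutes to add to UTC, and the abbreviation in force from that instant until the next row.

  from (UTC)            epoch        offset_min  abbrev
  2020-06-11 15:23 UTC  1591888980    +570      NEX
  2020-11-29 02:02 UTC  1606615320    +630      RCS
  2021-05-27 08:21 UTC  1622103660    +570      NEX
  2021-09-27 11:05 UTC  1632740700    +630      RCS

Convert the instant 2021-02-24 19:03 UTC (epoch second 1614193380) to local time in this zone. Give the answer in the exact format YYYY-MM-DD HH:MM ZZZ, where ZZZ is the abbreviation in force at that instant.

2021-02-25 05:33 RCS

Query: 2021-02-24 19:03 UTC
Rule 2/4 (RCS, +10:30): 2020-11-29 02:02 UTC ≤ query < 2021-05-27 08:21 UTC
19·60 + 3 + 630 = 1773 min
1773 = 1·1440 + 333; 333 = 5·60 + 33 → 05:33, 2021-02-24 + 1 day = 2021-02-25
→ 2021-02-25 05:33 RCS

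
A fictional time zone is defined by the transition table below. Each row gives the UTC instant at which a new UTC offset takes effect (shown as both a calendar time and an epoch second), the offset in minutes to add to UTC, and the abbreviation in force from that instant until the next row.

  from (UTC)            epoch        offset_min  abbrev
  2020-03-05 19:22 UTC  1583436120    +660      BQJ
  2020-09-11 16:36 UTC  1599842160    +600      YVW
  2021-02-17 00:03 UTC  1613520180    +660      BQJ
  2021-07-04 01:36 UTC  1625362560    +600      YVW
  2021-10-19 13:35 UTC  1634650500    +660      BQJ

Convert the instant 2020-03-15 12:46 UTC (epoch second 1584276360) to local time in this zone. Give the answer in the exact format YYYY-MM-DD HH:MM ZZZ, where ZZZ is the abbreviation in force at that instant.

2020-03-15 23:46 BQJ

Query: 2020-03-15 12:46 UTC
Rule 1/5 (BQJ, +11:00): 2020-03-05 19:22 UTC ≤ query < 2020-09-11 16:36 UTC
12·60 + 46 + 660 = 1426 min
1426 = 0·1440 + 1426; 1426 = 23·60 + 46 → 23:46, same day
→ 2020-03-15 23:46 BQJ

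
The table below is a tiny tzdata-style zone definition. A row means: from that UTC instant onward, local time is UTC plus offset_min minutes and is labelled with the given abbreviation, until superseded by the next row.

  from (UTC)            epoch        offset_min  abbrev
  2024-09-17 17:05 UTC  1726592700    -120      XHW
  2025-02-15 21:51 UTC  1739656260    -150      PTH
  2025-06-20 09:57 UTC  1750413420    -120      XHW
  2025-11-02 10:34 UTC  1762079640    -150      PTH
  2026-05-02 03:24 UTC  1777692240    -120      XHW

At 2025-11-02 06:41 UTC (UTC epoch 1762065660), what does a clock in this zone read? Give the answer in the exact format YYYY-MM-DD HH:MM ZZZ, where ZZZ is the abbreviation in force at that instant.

2025-11-02 04:41 XHW

Query: 2025-11-02 06:41 UTC
Rule 3/5 (XHW, -02:00): 2025-06-20 09:57 UTC ≤ query < 2025-11-02 10:34 UTC
6·60 + 41 - 120 = 281 min
281 = 0·1440 + 281; 281 = 4·60 + 41 → 04:41, same day
→ 2025-11-02 04:41 XHW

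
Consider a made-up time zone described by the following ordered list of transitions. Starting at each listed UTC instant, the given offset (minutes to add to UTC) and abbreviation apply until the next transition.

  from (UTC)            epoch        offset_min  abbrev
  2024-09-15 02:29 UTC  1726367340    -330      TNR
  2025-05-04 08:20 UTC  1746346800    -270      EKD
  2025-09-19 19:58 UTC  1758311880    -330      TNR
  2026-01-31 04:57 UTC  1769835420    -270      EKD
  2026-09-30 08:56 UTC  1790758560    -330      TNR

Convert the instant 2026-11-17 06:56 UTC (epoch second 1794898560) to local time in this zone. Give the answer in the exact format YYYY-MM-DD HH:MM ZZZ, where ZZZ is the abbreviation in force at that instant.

Query: 2026-11-17 06:56 UTC
Rule 5/5 (TNR, -05:30): 2026-09-30 08:56 UTC ≤ query < +∞
6·60 + 56 - 330 = 86 min
86 = 0·1440 + 86; 86 = 1·60 + 26 → 01:26, same day
→ 2026-11-17 01:26 TNR

2026-11-17 01:26 TNR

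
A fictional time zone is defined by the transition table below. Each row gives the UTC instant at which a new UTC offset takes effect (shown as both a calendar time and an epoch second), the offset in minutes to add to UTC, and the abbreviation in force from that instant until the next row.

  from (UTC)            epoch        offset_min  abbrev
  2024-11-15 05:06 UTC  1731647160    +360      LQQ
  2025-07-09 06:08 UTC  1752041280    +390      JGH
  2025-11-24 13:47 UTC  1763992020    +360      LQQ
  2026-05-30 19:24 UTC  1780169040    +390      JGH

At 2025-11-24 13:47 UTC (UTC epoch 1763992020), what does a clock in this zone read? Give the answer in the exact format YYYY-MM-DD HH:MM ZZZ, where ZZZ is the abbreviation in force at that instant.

2025-11-24 19:47 LQQ

Query: 2025-11-24 13:47 UTC
Rule 3/4 (LQQ, +06:00): 2025-11-24 13:47 UTC ≤ query < 2026-05-30 19:24 UTC
13·60 + 47 + 360 = 1187 min
1187 = 0·1440 + 1187; 1187 = 19·60 + 47 → 19:47, same day
→ 2025-11-24 19:47 LQQ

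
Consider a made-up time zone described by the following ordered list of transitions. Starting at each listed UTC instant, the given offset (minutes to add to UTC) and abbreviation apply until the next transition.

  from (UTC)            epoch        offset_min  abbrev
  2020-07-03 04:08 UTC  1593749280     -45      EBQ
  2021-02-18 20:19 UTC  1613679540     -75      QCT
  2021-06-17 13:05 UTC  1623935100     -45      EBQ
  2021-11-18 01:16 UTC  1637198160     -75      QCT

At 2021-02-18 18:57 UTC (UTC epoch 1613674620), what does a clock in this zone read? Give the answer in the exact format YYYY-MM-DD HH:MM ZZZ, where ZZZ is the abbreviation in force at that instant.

Query: 2021-02-18 18:57 UTC
Rule 1/4 (EBQ, -00:45): 2020-07-03 04:08 UTC ≤ query < 2021-02-18 20:19 UTC
18·60 + 57 - 45 = 1092 min
1092 = 0·1440 + 1092; 1092 = 18·60 + 12 → 18:12, same day
→ 2021-02-18 18:12 EBQ

2021-02-18 18:12 EBQ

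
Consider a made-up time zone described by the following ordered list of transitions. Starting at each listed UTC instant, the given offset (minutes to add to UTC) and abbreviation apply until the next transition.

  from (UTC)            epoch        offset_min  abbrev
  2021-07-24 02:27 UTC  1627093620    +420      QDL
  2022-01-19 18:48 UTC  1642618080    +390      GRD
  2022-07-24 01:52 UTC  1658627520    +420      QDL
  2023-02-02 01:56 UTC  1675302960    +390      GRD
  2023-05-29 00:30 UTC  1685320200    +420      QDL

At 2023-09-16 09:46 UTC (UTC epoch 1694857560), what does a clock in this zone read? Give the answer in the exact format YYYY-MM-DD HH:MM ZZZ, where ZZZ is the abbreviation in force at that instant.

2023-09-16 16:46 QDL

Query: 2023-09-16 09:46 UTC
Rule 5/5 (QDL, +07:00): 2023-05-29 00:30 UTC ≤ query < +∞
9·60 + 46 + 420 = 1006 min
1006 = 0·1440 + 1006; 1006 = 16·60 + 46 → 16:46, same day
→ 2023-09-16 16:46 QDL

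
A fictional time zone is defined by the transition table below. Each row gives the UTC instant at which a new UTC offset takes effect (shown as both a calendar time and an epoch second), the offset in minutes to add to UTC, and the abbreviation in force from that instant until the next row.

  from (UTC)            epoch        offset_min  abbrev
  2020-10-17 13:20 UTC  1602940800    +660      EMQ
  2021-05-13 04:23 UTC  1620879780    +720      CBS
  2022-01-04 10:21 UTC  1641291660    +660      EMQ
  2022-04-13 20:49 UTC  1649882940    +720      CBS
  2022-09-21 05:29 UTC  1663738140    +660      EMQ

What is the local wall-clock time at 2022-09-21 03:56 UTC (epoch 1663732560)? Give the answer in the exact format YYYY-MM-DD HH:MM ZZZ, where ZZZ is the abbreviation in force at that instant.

Query: 2022-09-21 03:56 UTC
Rule 4/5 (CBS, +12:00): 2022-04-13 20:49 UTC ≤ query < 2022-09-21 05:29 UTC
3·60 + 56 + 720 = 956 min
956 = 0·1440 + 956; 956 = 15·60 + 56 → 15:56, same day
→ 2022-09-21 15:56 CBS

2022-09-21 15:56 CBS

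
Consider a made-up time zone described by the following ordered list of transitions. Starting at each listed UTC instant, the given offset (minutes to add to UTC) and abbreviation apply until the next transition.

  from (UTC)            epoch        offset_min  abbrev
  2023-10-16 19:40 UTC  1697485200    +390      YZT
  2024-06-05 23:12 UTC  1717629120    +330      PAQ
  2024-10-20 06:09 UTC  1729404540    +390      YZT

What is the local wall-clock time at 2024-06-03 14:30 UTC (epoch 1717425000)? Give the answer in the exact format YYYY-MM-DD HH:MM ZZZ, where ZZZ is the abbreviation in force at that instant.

Query: 2024-06-03 14:30 UTC
Rule 1/3 (YZT, +06:30): 2023-10-16 19:40 UTC ≤ query < 2024-06-05 23:12 UTC
14·60 + 30 + 390 = 1260 min
1260 = 0·1440 + 1260; 1260 = 21·60 + 0 → 21:00, same day
→ 2024-06-03 21:00 YZT

2024-06-03 21:00 YZT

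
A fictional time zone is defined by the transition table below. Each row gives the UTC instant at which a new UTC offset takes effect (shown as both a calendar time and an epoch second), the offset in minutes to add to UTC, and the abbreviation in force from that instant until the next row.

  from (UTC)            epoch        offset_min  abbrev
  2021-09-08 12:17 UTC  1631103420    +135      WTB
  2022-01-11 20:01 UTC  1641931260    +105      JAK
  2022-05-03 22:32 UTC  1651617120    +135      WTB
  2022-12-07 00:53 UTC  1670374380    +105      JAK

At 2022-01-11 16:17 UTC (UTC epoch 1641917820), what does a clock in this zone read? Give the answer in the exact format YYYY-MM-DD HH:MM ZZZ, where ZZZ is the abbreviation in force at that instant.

2022-01-11 18:32 WTB

Query: 2022-01-11 16:17 UTC
Rule 1/4 (WTB, +02:15): 2021-09-08 12:17 UTC ≤ query < 2022-01-11 20:01 UTC
16·60 + 17 + 135 = 1112 min
1112 = 0·1440 + 1112; 1112 = 18·60 + 32 → 18:32, same day
→ 2022-01-11 18:32 WTB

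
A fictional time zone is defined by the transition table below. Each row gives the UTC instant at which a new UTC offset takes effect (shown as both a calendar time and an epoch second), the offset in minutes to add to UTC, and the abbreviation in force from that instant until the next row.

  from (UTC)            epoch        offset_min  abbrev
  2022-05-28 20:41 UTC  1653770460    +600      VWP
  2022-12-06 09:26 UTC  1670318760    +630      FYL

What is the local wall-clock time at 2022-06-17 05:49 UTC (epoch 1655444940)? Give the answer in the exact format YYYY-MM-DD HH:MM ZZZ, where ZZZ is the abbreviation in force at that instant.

2022-06-17 15:49 VWP

Query: 2022-06-17 05:49 UTC
Rule 1/2 (VWP, +10:00): 2022-05-28 20:41 UTC ≤ query < 2022-12-06 09:26 UTC
5·60 + 49 + 600 = 949 min
949 = 0·1440 + 949; 949 = 15·60 + 49 → 15:49, same day
→ 2022-06-17 15:49 VWP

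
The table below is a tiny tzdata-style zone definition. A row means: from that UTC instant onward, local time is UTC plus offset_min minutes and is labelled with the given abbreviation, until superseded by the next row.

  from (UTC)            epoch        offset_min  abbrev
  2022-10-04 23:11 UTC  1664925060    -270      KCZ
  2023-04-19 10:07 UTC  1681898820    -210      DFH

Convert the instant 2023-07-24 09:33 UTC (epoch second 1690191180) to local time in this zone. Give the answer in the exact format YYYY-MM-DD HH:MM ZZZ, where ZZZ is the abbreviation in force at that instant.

Query: 2023-07-24 09:33 UTC
Rule 2/2 (DFH, -03:30): 2023-04-19 10:07 UTC ≤ query < +∞
9·60 + 33 - 210 = 363 min
363 = 0·1440 + 363; 363 = 6·60 + 3 → 06:03, same day
→ 2023-07-24 06:03 DFH

2023-07-24 06:03 DFH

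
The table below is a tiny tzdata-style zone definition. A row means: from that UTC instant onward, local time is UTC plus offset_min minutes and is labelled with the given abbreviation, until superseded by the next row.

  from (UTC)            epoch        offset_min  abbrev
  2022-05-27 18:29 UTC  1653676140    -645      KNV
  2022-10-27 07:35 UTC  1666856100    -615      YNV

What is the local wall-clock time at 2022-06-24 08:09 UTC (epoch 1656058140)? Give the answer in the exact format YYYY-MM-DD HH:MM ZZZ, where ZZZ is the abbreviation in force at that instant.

2022-06-23 21:24 KNV

Query: 2022-06-24 08:09 UTC
Rule 1/2 (KNV, -10:45): 2022-05-27 18:29 UTC ≤ query < 2022-10-27 07:35 UTC
8·60 + 9 - 645 = -156 min
-156 = -1·1440 + 1284; 1284 = 21·60 + 24 → 21:24, 2022-06-24 - 1 day = 2022-06-23
→ 2022-06-23 21:24 KNV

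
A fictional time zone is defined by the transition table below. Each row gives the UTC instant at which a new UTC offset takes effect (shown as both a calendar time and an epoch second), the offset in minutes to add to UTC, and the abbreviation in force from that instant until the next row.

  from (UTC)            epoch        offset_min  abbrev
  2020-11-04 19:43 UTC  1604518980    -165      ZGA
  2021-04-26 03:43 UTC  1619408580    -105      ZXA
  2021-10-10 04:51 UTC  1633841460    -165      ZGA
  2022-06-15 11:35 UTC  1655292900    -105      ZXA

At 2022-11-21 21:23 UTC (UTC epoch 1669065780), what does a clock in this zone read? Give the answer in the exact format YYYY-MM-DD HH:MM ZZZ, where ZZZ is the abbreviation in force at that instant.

Query: 2022-11-21 21:23 UTC
Rule 4/4 (ZXA, -01:45): 2022-06-15 11:35 UTC ≤ query < +∞
21·60 + 23 - 105 = 1178 min
1178 = 0·1440 + 1178; 1178 = 19·60 + 38 → 19:38, same day
→ 2022-11-21 19:38 ZXA

2022-11-21 19:38 ZXA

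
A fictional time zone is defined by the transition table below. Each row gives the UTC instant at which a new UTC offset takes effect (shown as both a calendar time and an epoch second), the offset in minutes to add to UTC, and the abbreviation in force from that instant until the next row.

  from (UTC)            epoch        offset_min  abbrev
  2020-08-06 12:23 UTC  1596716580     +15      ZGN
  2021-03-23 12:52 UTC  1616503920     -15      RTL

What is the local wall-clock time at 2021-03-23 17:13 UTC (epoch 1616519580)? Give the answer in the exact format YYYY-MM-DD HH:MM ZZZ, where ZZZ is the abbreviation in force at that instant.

Query: 2021-03-23 17:13 UTC
Rule 2/2 (RTL, -00:15): 2021-03-23 12:52 UTC ≤ query < +∞
17·60 + 13 - 15 = 1018 min
1018 = 0·1440 + 1018; 1018 = 16·60 + 58 → 16:58, same day
→ 2021-03-23 16:58 RTL

2021-03-23 16:58 RTL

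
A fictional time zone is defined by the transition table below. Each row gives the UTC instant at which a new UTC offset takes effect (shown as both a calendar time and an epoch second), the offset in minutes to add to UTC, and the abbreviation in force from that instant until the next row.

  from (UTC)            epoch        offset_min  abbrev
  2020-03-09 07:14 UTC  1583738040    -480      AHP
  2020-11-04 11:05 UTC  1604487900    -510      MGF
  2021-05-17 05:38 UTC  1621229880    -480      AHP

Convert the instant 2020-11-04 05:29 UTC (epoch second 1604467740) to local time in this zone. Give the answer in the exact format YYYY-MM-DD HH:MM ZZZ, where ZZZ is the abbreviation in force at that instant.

2020-11-03 21:29 AHP

Query: 2020-11-04 05:29 UTC
Rule 1/3 (AHP, -08:00): 2020-03-09 07:14 UTC ≤ query < 2020-11-04 11:05 UTC
5·60 + 29 - 480 = -151 min
-151 = -1·1440 + 1289; 1289 = 21·60 + 29 → 21:29, 2020-11-04 - 1 day = 2020-11-03
→ 2020-11-03 21:29 AHP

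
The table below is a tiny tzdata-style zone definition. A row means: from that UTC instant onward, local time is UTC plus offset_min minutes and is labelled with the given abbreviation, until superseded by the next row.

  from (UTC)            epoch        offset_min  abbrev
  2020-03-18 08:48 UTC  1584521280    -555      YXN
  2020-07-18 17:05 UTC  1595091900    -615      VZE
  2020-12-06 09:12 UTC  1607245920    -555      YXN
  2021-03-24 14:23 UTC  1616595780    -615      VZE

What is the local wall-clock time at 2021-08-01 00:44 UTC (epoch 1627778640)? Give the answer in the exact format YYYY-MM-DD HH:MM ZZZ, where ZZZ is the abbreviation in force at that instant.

Query: 2021-08-01 00:44 UTC
Rule 4/4 (VZE, -10:15): 2021-03-24 14:23 UTC ≤ query < +∞
0·60 + 44 - 615 = -571 min
-571 = -1·1440 + 869; 869 = 14·60 + 29 → 14:29, 2021-08-01 - 1 day = 2021-07-31
→ 2021-07-31 14:29 VZE

2021-07-31 14:29 VZE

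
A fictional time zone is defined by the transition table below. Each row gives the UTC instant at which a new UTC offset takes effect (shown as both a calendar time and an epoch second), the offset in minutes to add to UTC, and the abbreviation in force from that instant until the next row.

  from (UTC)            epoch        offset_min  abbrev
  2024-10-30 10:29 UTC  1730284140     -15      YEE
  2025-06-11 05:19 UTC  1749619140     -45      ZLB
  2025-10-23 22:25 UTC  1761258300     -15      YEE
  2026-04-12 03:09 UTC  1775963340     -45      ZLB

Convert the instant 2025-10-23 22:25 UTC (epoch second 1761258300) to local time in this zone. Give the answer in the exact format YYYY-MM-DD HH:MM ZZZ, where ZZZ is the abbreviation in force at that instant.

Query: 2025-10-23 22:25 UTC
Rule 3/4 (YEE, -00:15): 2025-10-23 22:25 UTC ≤ query < 2026-04-12 03:09 UTC
22·60 + 25 - 15 = 1330 min
1330 = 0·1440 + 1330; 1330 = 22·60 + 10 → 22:10, same day
→ 2025-10-23 22:10 YEE

2025-10-23 22:10 YEE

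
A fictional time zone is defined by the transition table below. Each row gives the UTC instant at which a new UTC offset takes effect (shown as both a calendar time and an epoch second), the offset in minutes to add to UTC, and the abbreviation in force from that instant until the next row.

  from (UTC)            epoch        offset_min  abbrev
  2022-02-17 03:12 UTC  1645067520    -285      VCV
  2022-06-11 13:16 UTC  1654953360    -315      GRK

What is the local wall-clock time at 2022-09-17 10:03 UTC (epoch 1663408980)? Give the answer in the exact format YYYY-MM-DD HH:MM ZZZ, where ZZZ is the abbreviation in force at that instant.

Query: 2022-09-17 10:03 UTC
Rule 2/2 (GRK, -05:15): 2022-06-11 13:16 UTC ≤ query < +∞
10·60 + 3 - 315 = 288 min
288 = 0·1440 + 288; 288 = 4·60 + 48 → 04:48, same day
→ 2022-09-17 04:48 GRK

2022-09-17 04:48 GRK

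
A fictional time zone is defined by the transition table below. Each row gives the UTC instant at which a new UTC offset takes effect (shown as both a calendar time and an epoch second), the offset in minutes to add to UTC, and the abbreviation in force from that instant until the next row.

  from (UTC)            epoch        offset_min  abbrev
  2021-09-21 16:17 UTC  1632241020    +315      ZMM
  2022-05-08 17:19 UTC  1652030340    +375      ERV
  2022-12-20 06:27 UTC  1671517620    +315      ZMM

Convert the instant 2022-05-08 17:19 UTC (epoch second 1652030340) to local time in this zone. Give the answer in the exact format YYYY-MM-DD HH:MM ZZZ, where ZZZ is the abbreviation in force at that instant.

2022-05-08 23:34 ERV

Query: 2022-05-08 17:19 UTC
Rule 2/3 (ERV, +06:15): 2022-05-08 17:19 UTC ≤ query < 2022-12-20 06:27 UTC
17·60 + 19 + 375 = 1414 min
1414 = 0·1440 + 1414; 1414 = 23·60 + 34 → 23:34, same day
→ 2022-05-08 23:34 ERV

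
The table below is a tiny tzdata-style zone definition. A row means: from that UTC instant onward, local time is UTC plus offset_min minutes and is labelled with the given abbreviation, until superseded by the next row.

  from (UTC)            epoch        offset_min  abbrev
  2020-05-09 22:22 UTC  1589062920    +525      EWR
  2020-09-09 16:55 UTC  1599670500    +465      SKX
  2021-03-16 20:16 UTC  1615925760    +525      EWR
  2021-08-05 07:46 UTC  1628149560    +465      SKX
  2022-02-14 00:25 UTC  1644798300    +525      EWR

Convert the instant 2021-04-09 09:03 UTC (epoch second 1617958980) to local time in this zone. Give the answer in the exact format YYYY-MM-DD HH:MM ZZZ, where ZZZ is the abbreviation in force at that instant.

2021-04-09 17:48 EWR

Query: 2021-04-09 09:03 UTC
Rule 3/5 (EWR, +08:45): 2021-03-16 20:16 UTC ≤ query < 2021-08-05 07:46 UTC
9·60 + 3 + 525 = 1068 min
1068 = 0·1440 + 1068; 1068 = 17·60 + 48 → 17:48, same day
→ 2021-04-09 17:48 EWR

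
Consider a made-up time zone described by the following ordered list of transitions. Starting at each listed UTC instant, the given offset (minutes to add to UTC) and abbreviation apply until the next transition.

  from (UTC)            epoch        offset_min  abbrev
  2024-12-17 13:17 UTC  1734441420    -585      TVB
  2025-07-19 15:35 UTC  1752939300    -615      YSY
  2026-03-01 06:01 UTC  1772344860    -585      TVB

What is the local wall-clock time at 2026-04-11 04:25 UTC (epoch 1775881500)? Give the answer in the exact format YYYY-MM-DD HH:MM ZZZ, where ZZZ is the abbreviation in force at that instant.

Query: 2026-04-11 04:25 UTC
Rule 3/3 (TVB, -09:45): 2026-03-01 06:01 UTC ≤ query < +∞
4·60 + 25 - 585 = -320 min
-320 = -1·1440 + 1120; 1120 = 18·60 + 40 → 18:40, 2026-04-11 - 1 day = 2026-04-10
→ 2026-04-10 18:40 TVB

2026-04-10 18:40 TVB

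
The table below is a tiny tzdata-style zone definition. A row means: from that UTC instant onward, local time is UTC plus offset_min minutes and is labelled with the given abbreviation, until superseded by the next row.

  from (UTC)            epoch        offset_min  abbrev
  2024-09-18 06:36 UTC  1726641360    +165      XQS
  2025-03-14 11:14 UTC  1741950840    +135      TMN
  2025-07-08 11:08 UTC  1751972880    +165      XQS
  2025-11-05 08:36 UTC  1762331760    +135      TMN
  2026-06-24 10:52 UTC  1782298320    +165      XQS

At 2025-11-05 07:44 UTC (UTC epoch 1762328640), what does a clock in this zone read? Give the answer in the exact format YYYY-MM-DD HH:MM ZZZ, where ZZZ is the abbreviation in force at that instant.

Query: 2025-11-05 07:44 UTC
Rule 3/5 (XQS, +02:45): 2025-07-08 11:08 UTC ≤ query < 2025-11-05 08:36 UTC
7·60 + 44 + 165 = 629 min
629 = 0·1440 + 629; 629 = 10·60 + 29 → 10:29, same day
→ 2025-11-05 10:29 XQS

2025-11-05 10:29 XQS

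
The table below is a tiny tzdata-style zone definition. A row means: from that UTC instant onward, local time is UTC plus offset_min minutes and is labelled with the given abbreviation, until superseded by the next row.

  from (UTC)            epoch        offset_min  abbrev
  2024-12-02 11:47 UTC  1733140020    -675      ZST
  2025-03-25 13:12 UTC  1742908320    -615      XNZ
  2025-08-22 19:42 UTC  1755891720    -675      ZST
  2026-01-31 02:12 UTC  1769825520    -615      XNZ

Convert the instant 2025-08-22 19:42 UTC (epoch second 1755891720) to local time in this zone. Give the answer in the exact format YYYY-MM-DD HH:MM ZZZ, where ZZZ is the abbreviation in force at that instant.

Query: 2025-08-22 19:42 UTC
Rule 3/4 (ZST, -11:15): 2025-08-22 19:42 UTC ≤ query < 2026-01-31 02:12 UTC
19·60 + 42 - 675 = 507 min
507 = 0·1440 + 507; 507 = 8·60 + 27 → 08:27, same day
→ 2025-08-22 08:27 ZST

2025-08-22 08:27 ZST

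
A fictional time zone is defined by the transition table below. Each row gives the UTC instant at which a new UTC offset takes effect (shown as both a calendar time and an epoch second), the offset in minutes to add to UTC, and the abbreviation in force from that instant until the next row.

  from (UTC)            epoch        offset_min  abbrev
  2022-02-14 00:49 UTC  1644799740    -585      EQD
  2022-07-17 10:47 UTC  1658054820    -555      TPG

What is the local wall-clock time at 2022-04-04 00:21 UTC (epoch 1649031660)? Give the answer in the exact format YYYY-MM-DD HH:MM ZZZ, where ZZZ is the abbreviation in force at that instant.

Query: 2022-04-04 00:21 UTC
Rule 1/2 (EQD, -09:45): 2022-02-14 00:49 UTC ≤ query < 2022-07-17 10:47 UTC
0·60 + 21 - 585 = -564 min
-564 = -1·1440 + 876; 876 = 14·60 + 36 → 14:36, 2022-04-04 - 1 day = 2022-04-03
→ 2022-04-03 14:36 EQD

2022-04-03 14:36 EQD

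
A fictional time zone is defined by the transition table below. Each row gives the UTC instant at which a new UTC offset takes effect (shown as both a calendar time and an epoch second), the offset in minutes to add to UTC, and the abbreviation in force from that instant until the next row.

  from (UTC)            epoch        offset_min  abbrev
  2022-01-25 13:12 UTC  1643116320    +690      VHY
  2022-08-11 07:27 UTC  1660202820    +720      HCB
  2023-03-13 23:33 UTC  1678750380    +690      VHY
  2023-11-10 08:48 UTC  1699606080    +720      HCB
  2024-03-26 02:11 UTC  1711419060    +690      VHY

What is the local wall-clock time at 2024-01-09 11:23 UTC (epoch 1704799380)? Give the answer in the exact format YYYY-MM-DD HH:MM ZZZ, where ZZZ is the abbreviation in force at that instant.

2024-01-09 23:23 HCB

Query: 2024-01-09 11:23 UTC
Rule 4/5 (HCB, +12:00): 2023-11-10 08:48 UTC ≤ query < 2024-03-26 02:11 UTC
11·60 + 23 + 720 = 1403 min
1403 = 0·1440 + 1403; 1403 = 23·60 + 23 → 23:23, same day
→ 2024-01-09 23:23 HCB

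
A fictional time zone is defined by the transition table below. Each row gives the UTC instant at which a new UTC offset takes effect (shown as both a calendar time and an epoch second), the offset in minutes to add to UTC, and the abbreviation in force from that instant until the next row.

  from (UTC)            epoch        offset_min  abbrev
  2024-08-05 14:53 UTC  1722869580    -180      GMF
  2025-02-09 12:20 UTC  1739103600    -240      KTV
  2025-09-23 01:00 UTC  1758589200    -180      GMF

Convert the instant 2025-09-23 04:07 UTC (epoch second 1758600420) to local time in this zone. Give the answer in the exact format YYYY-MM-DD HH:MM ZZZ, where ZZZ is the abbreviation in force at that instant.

Query: 2025-09-23 04:07 UTC
Rule 3/3 (GMF, -03:00): 2025-09-23 01:00 UTC ≤ query < +∞
4·60 + 7 - 180 = 67 min
67 = 0·1440 + 67; 67 = 1·60 + 7 → 01:07, same day
→ 2025-09-23 01:07 GMF

2025-09-23 01:07 GMF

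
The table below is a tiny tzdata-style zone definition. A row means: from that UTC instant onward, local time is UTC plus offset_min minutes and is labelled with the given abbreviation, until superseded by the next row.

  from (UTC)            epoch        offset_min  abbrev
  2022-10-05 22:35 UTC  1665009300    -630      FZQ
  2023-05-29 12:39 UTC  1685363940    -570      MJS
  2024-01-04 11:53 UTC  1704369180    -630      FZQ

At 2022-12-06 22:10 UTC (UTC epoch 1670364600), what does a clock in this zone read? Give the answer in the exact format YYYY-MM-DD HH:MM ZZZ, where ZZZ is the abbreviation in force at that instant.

2022-12-06 11:40 FZQ

Query: 2022-12-06 22:10 UTC
Rule 1/3 (FZQ, -10:30): 2022-10-05 22:35 UTC ≤ query < 2023-05-29 12:39 UTC
22·60 + 10 - 630 = 700 min
700 = 0·1440 + 700; 700 = 11·60 + 40 → 11:40, same day
→ 2022-12-06 11:40 FZQ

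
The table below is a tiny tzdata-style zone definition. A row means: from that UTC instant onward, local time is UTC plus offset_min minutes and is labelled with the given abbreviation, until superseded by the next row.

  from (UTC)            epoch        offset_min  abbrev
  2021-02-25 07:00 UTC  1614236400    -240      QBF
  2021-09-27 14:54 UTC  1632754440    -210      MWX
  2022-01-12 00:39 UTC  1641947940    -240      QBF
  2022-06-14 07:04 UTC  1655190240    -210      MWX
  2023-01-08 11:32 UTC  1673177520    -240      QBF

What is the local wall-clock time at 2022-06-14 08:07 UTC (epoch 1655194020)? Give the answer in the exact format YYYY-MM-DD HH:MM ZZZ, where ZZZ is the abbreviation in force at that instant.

2022-06-14 04:37 MWX

Query: 2022-06-14 08:07 UTC
Rule 4/5 (MWX, -03:30): 2022-06-14 07:04 UTC ≤ query < 2023-01-08 11:32 UTC
8·60 + 7 - 210 = 277 min
277 = 0·1440 + 277; 277 = 4·60 + 37 → 04:37, same day
→ 2022-06-14 04:37 MWX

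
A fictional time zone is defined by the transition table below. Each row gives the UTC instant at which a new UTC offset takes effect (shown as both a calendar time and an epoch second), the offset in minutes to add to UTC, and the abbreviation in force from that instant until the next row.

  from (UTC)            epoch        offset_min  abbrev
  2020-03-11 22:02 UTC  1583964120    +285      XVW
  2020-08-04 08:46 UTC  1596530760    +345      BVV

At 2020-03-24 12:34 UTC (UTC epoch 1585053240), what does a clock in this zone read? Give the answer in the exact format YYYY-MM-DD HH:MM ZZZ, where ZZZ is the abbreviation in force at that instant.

2020-03-24 17:19 XVW

Query: 2020-03-24 12:34 UTC
Rule 1/2 (XVW, +04:45): 2020-03-11 22:02 UTC ≤ query < 2020-08-04 08:46 UTC
12·60 + 34 + 285 = 1039 min
1039 = 0·1440 + 1039; 1039 = 17·60 + 19 → 17:19, same day
→ 2020-03-24 17:19 XVW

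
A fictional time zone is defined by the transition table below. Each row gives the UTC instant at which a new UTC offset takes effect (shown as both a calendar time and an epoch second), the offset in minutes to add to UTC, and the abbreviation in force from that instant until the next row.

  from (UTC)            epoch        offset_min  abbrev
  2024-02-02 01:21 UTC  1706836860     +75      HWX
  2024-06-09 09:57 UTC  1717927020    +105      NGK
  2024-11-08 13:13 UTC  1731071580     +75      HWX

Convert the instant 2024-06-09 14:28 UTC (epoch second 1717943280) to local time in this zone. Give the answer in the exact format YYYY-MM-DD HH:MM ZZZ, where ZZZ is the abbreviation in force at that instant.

Query: 2024-06-09 14:28 UTC
Rule 2/3 (NGK, +01:45): 2024-06-09 09:57 UTC ≤ query < 2024-11-08 13:13 UTC
14·60 + 28 + 105 = 973 min
973 = 0·1440 + 973; 973 = 16·60 + 13 → 16:13, same day
→ 2024-06-09 16:13 NGK

2024-06-09 16:13 NGK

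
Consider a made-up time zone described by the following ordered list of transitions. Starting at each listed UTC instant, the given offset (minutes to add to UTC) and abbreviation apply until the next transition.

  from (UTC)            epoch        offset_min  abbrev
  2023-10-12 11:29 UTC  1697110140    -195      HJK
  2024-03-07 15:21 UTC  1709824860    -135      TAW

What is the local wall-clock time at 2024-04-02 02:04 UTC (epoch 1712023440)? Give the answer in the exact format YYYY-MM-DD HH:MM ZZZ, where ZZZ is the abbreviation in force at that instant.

2024-04-01 23:49 TAW

Query: 2024-04-02 02:04 UTC
Rule 2/2 (TAW, -02:15): 2024-03-07 15:21 UTC ≤ query < +∞
2·60 + 4 - 135 = -11 min
-11 = -1·1440 + 1429; 1429 = 23·60 + 49 → 23:49, 2024-04-02 - 1 day = 2024-04-01
→ 2024-04-01 23:49 TAW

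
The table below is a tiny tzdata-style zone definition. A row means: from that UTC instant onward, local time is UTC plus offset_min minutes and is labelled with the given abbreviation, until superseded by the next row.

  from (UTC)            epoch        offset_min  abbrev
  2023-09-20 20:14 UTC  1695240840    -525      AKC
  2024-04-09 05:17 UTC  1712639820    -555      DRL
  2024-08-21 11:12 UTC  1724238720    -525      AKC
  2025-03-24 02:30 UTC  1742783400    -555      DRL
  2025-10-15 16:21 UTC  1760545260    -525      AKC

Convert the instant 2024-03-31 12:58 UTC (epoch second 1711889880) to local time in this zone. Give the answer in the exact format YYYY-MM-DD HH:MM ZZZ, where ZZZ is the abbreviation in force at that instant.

Query: 2024-03-31 12:58 UTC
Rule 1/5 (AKC, -08:45): 2023-09-20 20:14 UTC ≤ query < 2024-04-09 05:17 UTC
12·60 + 58 - 525 = 253 min
253 = 0·1440 + 253; 253 = 4·60 + 13 → 04:13, same day
→ 2024-03-31 04:13 AKC

2024-03-31 04:13 AKC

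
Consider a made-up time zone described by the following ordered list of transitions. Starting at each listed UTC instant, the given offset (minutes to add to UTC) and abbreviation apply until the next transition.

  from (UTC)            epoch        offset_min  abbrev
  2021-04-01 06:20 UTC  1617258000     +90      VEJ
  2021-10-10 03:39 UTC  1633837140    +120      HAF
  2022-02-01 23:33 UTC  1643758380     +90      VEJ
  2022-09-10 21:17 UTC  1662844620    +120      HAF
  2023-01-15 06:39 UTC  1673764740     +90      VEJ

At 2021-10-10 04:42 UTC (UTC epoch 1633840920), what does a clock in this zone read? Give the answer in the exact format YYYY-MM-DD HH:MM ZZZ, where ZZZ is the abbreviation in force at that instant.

Query: 2021-10-10 04:42 UTC
Rule 2/5 (HAF, +02:00): 2021-10-10 03:39 UTC ≤ query < 2022-02-01 23:33 UTC
4·60 + 42 + 120 = 402 min
402 = 0·1440 + 402; 402 = 6·60 + 42 → 06:42, same day
→ 2021-10-10 06:42 HAF

2021-10-10 06:42 HAF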